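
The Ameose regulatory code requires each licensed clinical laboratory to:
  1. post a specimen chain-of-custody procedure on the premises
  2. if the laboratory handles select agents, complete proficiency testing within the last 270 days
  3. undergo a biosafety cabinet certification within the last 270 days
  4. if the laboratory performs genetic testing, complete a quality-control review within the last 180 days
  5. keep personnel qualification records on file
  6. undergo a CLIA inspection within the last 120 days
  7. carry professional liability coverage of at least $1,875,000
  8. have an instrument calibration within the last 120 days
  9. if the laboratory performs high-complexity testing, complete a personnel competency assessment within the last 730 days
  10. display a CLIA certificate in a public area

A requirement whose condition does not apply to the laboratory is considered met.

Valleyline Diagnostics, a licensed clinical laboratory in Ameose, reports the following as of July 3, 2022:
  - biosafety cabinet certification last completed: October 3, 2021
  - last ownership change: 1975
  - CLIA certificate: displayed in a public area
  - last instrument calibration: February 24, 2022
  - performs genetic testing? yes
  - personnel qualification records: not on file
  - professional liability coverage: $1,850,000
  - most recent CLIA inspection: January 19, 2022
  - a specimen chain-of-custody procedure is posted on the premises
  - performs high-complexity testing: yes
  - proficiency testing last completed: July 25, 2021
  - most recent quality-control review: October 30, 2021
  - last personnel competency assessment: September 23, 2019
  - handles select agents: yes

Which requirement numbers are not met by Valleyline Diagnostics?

2, 3, 4, 5, 6, 7, 8, 9

1. specimen chain-of-custody procedure present → met
2. condition 'handles select agents' holds; proficiency testing 343 days ago vs limit 270 → not met
3. biosafety cabinet certification 273 days ago vs limit 270 → not met
4. condition 'performs genetic testing' holds; quality-control review 246 days ago vs limit 180 → not met
5. personnel qualification records absent → not met
6. CLIA inspection 165 days ago vs limit 120 → not met
7. professional liability coverage $1,850,000 < $1,875,000 → not met
8. instrument calibration 129 days ago vs limit 120 → not met
9. condition 'performs high-complexity testing' holds; personnel competency assessment 1014 days ago vs limit 730 → not met
10. CLIA certificate present → met
Not met: 2, 3, 4, 5, 6, 7, 8, 9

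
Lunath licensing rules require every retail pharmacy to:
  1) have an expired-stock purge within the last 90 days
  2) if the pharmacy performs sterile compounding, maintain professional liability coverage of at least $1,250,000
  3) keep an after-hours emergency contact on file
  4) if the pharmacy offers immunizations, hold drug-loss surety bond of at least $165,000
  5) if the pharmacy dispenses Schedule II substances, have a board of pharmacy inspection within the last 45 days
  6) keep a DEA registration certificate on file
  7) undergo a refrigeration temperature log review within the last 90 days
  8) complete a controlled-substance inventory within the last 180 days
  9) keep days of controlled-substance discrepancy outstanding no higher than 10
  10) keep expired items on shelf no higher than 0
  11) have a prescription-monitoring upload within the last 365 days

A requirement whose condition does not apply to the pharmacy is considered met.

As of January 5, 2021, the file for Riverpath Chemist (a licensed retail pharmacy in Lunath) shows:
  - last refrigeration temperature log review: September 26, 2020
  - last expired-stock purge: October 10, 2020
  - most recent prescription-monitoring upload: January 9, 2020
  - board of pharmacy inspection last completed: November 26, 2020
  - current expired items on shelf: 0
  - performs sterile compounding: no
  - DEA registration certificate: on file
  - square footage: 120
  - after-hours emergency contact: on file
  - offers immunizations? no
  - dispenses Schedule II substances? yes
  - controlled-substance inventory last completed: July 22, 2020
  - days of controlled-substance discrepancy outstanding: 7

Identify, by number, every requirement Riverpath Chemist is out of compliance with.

1. expired-stock purge 87 days ago vs limit 90 → met
2. condition 'performs sterile compounding' does not hold → requirement n/a → met
3. after-hours emergency contact present → met
4. condition 'offers immunizations' does not hold → requirement n/a → met
5. condition 'dispenses Schedule II substances' holds; board of pharmacy inspection 40 days ago vs limit 45 → met
6. DEA registration certificate present → met
7. refrigeration temperature log review 101 days ago vs limit 90 → not met
8. controlled-substance inventory 167 days ago vs limit 180 → met
9. days of controlled-substance discrepancy outstanding 7 ≤ 10 → met
10. expired items on shelf 0 ≤ 0 → met
11. prescription-monitoring upload 362 days ago vs limit 365 → met
Not met: 7

7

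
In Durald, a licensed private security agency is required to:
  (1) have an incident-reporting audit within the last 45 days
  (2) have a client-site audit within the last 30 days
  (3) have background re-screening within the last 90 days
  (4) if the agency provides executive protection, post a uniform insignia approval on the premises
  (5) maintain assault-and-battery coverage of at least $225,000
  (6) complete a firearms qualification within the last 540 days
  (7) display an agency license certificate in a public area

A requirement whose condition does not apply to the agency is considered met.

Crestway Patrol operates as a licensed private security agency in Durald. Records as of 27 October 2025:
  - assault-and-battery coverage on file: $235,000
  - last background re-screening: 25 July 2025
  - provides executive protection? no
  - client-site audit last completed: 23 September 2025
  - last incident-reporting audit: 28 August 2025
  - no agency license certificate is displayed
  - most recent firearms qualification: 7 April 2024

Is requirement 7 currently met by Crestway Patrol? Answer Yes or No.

No

7. agency license certificate absent → not met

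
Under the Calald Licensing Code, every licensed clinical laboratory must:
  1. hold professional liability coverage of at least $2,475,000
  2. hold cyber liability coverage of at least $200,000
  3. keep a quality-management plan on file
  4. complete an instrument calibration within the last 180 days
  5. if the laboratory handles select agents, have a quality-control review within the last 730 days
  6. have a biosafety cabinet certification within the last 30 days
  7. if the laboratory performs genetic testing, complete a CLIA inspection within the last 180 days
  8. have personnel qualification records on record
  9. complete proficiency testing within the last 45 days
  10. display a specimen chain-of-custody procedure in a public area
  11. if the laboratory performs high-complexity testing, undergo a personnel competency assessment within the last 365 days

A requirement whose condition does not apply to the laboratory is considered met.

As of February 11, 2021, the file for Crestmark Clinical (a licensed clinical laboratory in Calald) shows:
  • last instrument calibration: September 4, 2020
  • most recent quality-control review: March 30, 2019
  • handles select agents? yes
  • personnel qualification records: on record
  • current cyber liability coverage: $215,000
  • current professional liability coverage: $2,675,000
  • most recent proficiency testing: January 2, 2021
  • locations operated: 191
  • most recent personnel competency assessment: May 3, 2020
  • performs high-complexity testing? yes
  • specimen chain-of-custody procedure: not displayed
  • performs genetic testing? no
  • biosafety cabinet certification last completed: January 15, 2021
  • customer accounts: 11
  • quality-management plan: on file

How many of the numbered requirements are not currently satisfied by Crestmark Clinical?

1. professional liability coverage $2,675,000 ≥ $2,475,000 → met
2. cyber liability coverage $215,000 ≥ $200,000 → met
3. quality-management plan present → met
4. instrument calibration 160 days ago vs limit 180 → met
5. condition 'handles select agents' holds; quality-control review 684 days ago vs limit 730 → met
6. biosafety cabinet certification 27 days ago vs limit 30 → met
7. condition 'performs genetic testing' does not hold → requirement n/a → met
8. personnel qualification records present → met
9. proficiency testing 40 days ago vs limit 45 → met
10. specimen chain-of-custody procedure absent → not met
11. condition 'performs high-complexity testing' holds; personnel competency assessment 284 days ago vs limit 365 → met
Not met: 1 of 11

1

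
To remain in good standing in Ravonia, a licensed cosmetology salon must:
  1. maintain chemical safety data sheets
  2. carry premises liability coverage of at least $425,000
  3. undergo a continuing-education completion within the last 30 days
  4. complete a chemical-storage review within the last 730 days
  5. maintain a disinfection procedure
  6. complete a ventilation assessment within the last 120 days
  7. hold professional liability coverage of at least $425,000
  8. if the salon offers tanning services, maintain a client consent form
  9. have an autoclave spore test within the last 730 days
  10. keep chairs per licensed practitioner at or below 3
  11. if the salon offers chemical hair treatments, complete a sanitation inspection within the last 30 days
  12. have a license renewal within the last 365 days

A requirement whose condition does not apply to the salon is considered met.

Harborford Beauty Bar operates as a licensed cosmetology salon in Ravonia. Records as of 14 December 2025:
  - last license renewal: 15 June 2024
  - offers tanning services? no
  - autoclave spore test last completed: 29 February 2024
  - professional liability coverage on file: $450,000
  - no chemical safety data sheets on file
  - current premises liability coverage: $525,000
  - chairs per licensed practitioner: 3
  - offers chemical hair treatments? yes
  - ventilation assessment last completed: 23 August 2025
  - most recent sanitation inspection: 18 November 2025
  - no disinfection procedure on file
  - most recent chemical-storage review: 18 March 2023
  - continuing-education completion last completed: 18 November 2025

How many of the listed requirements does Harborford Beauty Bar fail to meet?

4

1. chemical safety data sheets absent → not met
2. premises liability coverage $525,000 ≥ $425,000 → met
3. continuing-education completion 26 days ago vs limit 30 → met
4. chemical-storage review 1002 days ago vs limit 730 → not met
5. disinfection procedure absent → not met
6. ventilation assessment 113 days ago vs limit 120 → met
7. professional liability coverage $450,000 ≥ $425,000 → met
8. condition 'offers tanning services' does not hold → requirement n/a → met
9. autoclave spore test 654 days ago vs limit 730 → met
10. chairs per licensed practitioner 3 ≤ 3 → met
11. condition 'offers chemical hair treatments' holds; sanitation inspection 26 days ago vs limit 30 → met
12. license renewal 547 days ago vs limit 365 → not met
Not met: 4 of 12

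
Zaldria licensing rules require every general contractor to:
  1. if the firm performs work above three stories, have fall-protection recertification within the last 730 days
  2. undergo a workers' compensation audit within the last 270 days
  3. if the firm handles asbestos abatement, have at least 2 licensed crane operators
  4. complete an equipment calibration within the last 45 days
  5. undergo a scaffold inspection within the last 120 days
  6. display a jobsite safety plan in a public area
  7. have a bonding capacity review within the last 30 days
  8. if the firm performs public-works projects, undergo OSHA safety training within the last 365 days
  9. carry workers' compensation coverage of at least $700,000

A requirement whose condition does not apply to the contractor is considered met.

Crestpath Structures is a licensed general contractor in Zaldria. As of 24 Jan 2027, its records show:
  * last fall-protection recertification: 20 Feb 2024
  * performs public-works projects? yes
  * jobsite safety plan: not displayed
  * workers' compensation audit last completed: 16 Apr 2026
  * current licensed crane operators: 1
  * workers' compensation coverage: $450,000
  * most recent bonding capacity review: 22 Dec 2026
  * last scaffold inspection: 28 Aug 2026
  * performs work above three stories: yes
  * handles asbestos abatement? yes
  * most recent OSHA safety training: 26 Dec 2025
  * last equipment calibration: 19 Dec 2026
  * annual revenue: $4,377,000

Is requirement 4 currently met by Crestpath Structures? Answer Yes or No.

4. equipment calibration 36 days ago vs limit 45 → met

Yes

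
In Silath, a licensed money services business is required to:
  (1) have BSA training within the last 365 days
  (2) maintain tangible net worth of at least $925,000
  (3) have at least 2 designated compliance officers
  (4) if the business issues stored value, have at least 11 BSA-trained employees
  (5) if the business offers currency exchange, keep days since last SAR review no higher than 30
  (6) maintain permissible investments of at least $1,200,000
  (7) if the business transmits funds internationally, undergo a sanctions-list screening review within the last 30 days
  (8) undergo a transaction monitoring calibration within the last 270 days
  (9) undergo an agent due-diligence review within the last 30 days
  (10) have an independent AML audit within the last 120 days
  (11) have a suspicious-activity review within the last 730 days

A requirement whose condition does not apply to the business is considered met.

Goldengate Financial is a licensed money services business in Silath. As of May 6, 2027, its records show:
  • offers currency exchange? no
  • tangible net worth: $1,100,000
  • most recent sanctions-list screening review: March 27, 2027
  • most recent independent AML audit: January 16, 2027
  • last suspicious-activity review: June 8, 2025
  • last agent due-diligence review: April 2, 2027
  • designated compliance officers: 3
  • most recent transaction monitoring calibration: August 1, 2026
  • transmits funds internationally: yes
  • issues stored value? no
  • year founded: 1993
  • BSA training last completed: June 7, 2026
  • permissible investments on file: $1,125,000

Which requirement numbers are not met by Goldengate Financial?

6, 7, 8, 9

1. BSA training 333 days ago vs limit 365 → met
2. tangible net worth $1,100,000 ≥ $925,000 → met
3. designated compliance officers 3 ≥ 2 → met
4. condition 'issues stored value' does not hold → requirement n/a → met
5. condition 'offers currency exchange' does not hold → requirement n/a → met
6. permissible investments $1,125,000 < $1,200,000 → not met
7. condition 'transmits funds internationally' holds; sanctions-list screening review 40 days ago vs limit 30 → not met
8. transaction monitoring calibration 278 days ago vs limit 270 → not met
9. agent due-diligence review 34 days ago vs limit 30 → not met
10. independent AML audit 110 days ago vs limit 120 → met
11. suspicious-activity review 697 days ago vs limit 730 → met
Not met: 6, 7, 8, 9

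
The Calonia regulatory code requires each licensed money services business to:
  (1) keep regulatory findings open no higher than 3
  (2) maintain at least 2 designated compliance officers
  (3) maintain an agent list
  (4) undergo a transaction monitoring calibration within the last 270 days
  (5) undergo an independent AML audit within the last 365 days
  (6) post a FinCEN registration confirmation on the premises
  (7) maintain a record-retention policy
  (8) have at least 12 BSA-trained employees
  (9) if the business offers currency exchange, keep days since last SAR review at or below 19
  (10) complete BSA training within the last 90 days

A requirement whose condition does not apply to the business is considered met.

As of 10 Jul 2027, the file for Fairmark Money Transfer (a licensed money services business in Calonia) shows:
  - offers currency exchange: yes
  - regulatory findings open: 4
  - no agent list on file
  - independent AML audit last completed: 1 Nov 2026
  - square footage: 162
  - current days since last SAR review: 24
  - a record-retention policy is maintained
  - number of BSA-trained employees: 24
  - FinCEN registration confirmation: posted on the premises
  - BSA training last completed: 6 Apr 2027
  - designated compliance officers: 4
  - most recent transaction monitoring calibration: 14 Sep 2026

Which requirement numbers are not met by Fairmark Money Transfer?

1, 3, 4, 9, 10

1. regulatory findings open 4 > 3 → not met
2. designated compliance officers 4 ≥ 2 → met
3. agent list absent → not met
4. transaction monitoring calibration 299 days ago vs limit 270 → not met
5. independent AML audit 251 days ago vs limit 365 → met
6. FinCEN registration confirmation present → met
7. record-retention policy present → met
8. BSA-trained employees 24 ≥ 12 → met
9. condition 'offers currency exchange' holds; days since last SAR review 24 > 19 → not met
10. BSA training 95 days ago vs limit 90 → not met
Not met: 1, 3, 4, 9, 10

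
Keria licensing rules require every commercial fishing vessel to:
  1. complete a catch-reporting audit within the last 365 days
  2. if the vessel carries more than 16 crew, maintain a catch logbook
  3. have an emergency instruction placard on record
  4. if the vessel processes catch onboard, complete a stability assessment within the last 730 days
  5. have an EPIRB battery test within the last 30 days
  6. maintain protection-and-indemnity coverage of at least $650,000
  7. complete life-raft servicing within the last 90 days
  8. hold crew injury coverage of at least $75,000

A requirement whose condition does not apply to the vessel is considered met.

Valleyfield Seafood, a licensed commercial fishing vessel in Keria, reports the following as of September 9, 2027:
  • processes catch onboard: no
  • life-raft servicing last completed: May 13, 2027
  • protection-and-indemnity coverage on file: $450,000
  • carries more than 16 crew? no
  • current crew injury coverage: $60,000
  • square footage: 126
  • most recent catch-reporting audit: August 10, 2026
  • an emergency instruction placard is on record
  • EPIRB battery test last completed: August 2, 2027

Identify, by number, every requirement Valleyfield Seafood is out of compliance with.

1. catch-reporting audit 395 days ago vs limit 365 → not met
2. condition 'carries more than 16 crew' does not hold → requirement n/a → met
3. emergency instruction placard present → met
4. condition 'processes catch onboard' does not hold → requirement n/a → met
5. EPIRB battery test 38 days ago vs limit 30 → not met
6. protection-and-indemnity coverage $450,000 < $650,000 → not met
7. life-raft servicing 119 days ago vs limit 90 → not met
8. crew injury coverage $60,000 < $75,000 → not met
Not met: 1, 5, 6, 7, 8

1, 5, 6, 7, 8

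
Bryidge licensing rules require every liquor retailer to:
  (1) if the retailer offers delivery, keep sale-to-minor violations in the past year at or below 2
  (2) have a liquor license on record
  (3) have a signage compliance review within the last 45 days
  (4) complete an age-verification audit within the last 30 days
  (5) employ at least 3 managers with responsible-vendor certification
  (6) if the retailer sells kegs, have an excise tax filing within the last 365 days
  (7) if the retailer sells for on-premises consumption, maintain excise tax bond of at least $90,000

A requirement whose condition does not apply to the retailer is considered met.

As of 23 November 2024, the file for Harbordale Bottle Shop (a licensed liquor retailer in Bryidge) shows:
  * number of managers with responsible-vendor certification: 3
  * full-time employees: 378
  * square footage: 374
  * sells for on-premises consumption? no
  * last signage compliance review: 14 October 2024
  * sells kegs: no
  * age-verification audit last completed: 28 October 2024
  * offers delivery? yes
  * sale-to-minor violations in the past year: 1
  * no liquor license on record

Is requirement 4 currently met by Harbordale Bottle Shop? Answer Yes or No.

4. age-verification audit 26 days ago vs limit 30 → met

Yes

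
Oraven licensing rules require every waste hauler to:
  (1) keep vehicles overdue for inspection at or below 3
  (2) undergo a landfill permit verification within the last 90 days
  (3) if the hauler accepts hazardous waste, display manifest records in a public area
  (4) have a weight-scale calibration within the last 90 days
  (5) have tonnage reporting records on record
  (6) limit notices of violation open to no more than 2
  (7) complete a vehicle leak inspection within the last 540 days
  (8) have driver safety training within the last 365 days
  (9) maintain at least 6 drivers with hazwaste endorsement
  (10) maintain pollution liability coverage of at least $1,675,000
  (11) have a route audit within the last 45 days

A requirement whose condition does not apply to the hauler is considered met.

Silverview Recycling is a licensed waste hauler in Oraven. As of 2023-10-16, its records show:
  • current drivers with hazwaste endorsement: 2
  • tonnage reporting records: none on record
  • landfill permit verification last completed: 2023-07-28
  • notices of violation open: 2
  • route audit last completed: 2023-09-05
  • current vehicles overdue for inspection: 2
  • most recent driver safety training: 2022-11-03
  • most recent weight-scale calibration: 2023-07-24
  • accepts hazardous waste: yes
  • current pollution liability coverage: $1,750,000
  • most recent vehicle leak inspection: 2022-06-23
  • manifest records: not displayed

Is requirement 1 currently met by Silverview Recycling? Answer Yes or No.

Yes

1. vehicles overdue for inspection 2 ≤ 3 → met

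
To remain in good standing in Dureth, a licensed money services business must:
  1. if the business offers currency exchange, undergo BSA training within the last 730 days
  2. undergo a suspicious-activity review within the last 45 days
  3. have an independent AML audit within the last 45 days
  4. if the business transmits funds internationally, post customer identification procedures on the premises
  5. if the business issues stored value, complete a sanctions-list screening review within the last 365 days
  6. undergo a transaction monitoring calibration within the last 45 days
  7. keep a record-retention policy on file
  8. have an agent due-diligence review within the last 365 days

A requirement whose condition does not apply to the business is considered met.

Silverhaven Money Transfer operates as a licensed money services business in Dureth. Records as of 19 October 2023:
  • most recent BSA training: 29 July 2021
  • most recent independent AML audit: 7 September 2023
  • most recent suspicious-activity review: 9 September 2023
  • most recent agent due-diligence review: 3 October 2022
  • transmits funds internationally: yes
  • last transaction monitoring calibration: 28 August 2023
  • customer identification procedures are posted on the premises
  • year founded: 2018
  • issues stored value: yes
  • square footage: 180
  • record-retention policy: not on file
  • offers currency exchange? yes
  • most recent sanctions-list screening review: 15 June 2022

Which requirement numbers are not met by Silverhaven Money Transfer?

1. condition 'offers currency exchange' holds; BSA training 812 days ago vs limit 730 → not met
2. suspicious-activity review 40 days ago vs limit 45 → met
3. independent AML audit 42 days ago vs limit 45 → met
4. condition 'transmits funds internationally' holds; customer identification procedures present → met
5. condition 'issues stored value' holds; sanctions-list screening review 491 days ago vs limit 365 → not met
6. transaction monitoring calibration 52 days ago vs limit 45 → not met
7. record-retention policy absent → not met
8. agent due-diligence review 381 days ago vs limit 365 → not met
Not met: 1, 5, 6, 7, 8

1, 5, 6, 7, 8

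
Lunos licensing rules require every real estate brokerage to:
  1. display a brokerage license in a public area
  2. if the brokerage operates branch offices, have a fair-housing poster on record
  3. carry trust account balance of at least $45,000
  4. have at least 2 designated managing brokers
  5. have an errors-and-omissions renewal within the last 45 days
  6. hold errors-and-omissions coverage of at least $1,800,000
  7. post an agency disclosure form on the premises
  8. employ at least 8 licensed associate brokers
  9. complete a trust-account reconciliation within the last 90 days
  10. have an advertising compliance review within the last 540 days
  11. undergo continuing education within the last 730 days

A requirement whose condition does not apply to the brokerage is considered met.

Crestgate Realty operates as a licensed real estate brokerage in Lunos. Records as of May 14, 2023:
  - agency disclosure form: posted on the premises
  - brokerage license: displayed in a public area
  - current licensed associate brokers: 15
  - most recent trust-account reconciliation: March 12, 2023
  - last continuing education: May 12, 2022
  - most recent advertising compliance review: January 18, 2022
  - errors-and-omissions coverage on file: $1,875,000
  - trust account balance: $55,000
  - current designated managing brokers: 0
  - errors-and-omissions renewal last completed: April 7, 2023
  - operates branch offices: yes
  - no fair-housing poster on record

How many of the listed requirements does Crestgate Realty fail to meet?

1. brokerage license present → met
2. condition 'operates branch offices' holds; fair-housing poster absent → not met
3. trust account balance $55,000 ≥ $45,000 → met
4. designated managing brokers 0 < 2 → not met
5. errors-and-omissions renewal 37 days ago vs limit 45 → met
6. errors-and-omissions coverage $1,875,000 ≥ $1,800,000 → met
7. agency disclosure form present → met
8. licensed associate brokers 15 ≥ 8 → met
9. trust-account reconciliation 63 days ago vs limit 90 → met
10. advertising compliance review 481 days ago vs limit 540 → met
11. continuing education 367 days ago vs limit 730 → met
Not met: 2 of 11

2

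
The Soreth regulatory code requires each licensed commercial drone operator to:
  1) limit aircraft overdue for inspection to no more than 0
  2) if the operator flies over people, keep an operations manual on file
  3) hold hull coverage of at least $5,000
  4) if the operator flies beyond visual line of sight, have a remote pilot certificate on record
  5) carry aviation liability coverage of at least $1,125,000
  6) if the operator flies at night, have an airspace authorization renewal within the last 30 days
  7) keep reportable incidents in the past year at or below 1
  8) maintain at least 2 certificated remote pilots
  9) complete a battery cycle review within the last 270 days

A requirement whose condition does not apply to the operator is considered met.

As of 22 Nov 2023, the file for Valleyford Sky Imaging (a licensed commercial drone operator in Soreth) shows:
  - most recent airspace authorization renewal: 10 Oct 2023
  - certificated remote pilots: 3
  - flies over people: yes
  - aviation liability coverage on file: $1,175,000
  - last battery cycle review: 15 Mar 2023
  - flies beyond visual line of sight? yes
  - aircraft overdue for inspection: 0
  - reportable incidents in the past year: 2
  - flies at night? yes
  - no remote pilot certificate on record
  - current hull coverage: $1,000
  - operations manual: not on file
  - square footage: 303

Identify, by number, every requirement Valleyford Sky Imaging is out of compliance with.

2, 3, 4, 6, 7

1. aircraft overdue for inspection 0 ≤ 0 → met
2. condition 'flies over people' holds; operations manual absent → not met
3. hull coverage $1,000 < $5,000 → not met
4. condition 'flies beyond visual line of sight' holds; remote pilot certificate absent → not met
5. aviation liability coverage $1,175,000 ≥ $1,125,000 → met
6. condition 'flies at night' holds; airspace authorization renewal 43 days ago vs limit 30 → not met
7. reportable incidents in the past year 2 > 1 → not met
8. certificated remote pilots 3 ≥ 2 → met
9. battery cycle review 252 days ago vs limit 270 → met
Not met: 2, 3, 4, 6, 7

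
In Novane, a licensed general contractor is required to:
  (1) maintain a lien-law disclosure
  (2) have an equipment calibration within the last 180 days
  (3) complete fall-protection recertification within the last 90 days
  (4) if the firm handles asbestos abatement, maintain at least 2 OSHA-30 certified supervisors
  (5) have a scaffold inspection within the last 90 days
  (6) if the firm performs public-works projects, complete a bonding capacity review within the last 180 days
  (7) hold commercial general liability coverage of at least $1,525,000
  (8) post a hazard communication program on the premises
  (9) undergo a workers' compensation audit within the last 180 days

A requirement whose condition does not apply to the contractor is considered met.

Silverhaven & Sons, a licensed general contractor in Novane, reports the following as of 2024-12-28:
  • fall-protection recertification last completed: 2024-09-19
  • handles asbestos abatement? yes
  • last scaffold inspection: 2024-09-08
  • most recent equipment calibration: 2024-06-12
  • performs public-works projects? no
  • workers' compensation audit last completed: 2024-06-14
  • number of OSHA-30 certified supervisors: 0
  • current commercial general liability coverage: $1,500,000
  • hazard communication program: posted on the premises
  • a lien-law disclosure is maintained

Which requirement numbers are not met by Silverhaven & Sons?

1. lien-law disclosure present → met
2. equipment calibration 199 days ago vs limit 180 → not met
3. fall-protection recertification 100 days ago vs limit 90 → not met
4. condition 'handles asbestos abatement' holds; OSHA-30 certified supervisors 0 < 2 → not met
5. scaffold inspection 111 days ago vs limit 90 → not met
6. condition 'performs public-works projects' does not hold → requirement n/a → met
7. commercial general liability coverage $1,500,000 < $1,525,000 → not met
8. hazard communication program present → met
9. workers' compensation audit 197 days ago vs limit 180 → not met
Not met: 2, 3, 4, 5, 7, 9

2, 3, 4, 5, 7, 9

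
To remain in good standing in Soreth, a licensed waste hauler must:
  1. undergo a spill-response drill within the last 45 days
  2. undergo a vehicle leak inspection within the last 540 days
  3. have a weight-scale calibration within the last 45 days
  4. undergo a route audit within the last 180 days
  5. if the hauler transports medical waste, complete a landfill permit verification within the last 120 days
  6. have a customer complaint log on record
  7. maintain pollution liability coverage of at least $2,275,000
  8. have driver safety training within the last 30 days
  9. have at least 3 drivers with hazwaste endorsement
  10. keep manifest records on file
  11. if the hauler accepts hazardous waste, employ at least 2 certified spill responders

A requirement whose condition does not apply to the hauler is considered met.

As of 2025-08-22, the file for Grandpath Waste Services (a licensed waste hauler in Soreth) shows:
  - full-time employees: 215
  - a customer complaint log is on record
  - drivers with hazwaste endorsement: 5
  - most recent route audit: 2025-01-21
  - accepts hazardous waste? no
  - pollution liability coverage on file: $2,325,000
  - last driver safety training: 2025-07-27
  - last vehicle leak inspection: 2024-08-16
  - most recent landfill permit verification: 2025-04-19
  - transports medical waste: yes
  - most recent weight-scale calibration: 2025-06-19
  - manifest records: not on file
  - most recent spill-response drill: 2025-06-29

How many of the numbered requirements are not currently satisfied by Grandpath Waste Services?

1. spill-response drill 54 days ago vs limit 45 → not met
2. vehicle leak inspection 371 days ago vs limit 540 → met
3. weight-scale calibration 64 days ago vs limit 45 → not met
4. route audit 213 days ago vs limit 180 → not met
5. condition 'transports medical waste' holds; landfill permit verification 125 days ago vs limit 120 → not met
6. customer complaint log present → met
7. pollution liability coverage $2,325,000 ≥ $2,275,000 → met
8. driver safety training 26 days ago vs limit 30 → met
9. drivers with hazwaste endorsement 5 ≥ 3 → met
10. manifest records absent → not met
11. condition 'accepts hazardous waste' does not hold → requirement n/a → met
Not met: 5 of 11

5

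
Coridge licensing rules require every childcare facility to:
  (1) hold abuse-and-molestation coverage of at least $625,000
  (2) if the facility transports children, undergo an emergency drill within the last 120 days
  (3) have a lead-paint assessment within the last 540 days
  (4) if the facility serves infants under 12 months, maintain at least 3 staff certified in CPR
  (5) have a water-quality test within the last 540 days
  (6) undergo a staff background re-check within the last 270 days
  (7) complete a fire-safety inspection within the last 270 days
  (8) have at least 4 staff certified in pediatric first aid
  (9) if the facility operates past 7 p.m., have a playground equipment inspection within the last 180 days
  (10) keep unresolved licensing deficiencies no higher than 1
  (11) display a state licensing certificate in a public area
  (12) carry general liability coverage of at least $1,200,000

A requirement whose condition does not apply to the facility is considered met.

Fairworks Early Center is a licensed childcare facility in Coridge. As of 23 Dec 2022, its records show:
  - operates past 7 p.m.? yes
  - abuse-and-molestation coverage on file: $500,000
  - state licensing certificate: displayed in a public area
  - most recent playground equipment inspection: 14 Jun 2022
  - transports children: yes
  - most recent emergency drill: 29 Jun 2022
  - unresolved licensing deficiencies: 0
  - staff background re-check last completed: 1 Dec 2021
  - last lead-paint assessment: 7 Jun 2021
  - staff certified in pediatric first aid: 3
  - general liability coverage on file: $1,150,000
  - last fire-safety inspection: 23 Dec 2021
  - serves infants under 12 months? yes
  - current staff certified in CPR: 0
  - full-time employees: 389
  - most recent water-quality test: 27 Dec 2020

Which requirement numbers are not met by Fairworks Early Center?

1. abuse-and-molestation coverage $500,000 < $625,000 → not met
2. condition 'transports children' holds; emergency drill 177 days ago vs limit 120 → not met
3. lead-paint assessment 564 days ago vs limit 540 → not met
4. condition 'serves infants under 12 months' holds; staff certified in CPR 0 < 3 → not met
5. water-quality test 726 days ago vs limit 540 → not met
6. staff background re-check 387 days ago vs limit 270 → not met
7. fire-safety inspection 365 days ago vs limit 270 → not met
8. staff certified in pediatric first aid 3 < 4 → not met
9. condition 'operates past 7 p.m.' holds; playground equipment inspection 192 days ago vs limit 180 → not met
10. unresolved licensing deficiencies 0 ≤ 1 → met
11. state licensing certificate present → met
12. general liability coverage $1,150,000 < $1,200,000 → not met
Not met: 1, 2, 3, 4, 5, 6, 7, 8, 9, 12

1, 2, 3, 4, 5, 6, 7, 8, 9, 12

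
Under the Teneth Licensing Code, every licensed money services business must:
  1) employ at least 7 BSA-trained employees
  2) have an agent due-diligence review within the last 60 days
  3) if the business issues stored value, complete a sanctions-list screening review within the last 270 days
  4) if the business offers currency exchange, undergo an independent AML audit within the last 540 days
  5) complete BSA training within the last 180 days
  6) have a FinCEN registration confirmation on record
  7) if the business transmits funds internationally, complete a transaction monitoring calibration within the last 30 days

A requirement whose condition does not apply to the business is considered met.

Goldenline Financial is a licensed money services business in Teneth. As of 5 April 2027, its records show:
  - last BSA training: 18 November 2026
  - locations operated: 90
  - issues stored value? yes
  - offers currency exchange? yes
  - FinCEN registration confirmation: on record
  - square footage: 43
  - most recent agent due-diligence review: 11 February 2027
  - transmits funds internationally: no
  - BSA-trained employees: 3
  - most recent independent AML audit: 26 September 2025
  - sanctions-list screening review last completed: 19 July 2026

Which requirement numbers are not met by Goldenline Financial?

1. BSA-trained employees 3 < 7 → not met
2. agent due-diligence review 53 days ago vs limit 60 → met
3. condition 'issues stored value' holds; sanctions-list screening review 260 days ago vs limit 270 → met
4. condition 'offers currency exchange' holds; independent AML audit 556 days ago vs limit 540 → not met
5. BSA training 138 days ago vs limit 180 → met
6. FinCEN registration confirmation present → met
7. condition 'transmits funds internationally' does not hold → requirement n/a → met
Not met: 1, 4

1, 4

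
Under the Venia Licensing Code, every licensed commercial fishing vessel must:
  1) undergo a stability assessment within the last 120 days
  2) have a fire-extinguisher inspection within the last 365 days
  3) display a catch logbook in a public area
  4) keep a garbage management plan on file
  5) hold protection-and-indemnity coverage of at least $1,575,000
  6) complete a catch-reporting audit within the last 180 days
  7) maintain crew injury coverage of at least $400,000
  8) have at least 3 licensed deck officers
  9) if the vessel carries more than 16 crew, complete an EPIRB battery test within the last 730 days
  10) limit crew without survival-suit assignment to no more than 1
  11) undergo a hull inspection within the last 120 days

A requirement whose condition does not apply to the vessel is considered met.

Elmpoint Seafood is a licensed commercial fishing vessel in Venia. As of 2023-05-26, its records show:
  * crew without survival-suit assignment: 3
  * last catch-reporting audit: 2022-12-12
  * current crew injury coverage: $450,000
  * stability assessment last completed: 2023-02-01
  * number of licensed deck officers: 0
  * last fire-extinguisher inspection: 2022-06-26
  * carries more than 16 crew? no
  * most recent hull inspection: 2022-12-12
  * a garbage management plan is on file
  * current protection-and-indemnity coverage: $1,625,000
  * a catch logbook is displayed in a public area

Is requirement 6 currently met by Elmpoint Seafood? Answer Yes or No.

6. catch-reporting audit 165 days ago vs limit 180 → met

Yes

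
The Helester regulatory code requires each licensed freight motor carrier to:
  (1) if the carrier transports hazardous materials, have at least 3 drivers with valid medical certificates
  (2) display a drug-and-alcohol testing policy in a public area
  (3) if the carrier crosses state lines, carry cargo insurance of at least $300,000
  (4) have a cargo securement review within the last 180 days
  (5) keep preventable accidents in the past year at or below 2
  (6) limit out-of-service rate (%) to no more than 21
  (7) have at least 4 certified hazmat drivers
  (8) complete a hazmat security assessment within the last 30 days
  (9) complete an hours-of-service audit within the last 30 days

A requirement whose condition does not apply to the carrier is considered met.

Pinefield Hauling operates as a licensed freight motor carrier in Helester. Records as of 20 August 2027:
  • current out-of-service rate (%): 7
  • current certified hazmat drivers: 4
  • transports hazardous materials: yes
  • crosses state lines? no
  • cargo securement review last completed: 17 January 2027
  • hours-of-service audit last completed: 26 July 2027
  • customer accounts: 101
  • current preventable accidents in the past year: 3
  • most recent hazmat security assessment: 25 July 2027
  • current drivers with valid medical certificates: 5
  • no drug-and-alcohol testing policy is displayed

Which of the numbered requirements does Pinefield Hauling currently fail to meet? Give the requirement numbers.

2, 4, 5

1. condition 'transports hazardous materials' holds; drivers with valid medical certificates 5 ≥ 3 → met
2. drug-and-alcohol testing policy absent → not met
3. condition 'crosses state lines' does not hold → requirement n/a → met
4. cargo securement review 215 days ago vs limit 180 → not met
5. preventable accidents in the past year 3 > 2 → not met
6. out-of-service rate (%) 7 ≤ 21 → met
7. certified hazmat drivers 4 ≥ 4 → met
8. hazmat security assessment 26 days ago vs limit 30 → met
9. hours-of-service audit 25 days ago vs limit 30 → met
Not met: 2, 4, 5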